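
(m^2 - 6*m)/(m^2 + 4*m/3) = 3*(m - 6)/(3*m + 4)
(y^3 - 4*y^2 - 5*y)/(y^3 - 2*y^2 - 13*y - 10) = y/(y + 2)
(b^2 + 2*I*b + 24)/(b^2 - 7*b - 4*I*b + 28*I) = (b + 6*I)/(b - 7)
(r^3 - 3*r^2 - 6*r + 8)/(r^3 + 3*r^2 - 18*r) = (r^3 - 3*r^2 - 6*r + 8)/(r*(r^2 + 3*r - 18))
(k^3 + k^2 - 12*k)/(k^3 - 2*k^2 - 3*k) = (k + 4)/(k + 1)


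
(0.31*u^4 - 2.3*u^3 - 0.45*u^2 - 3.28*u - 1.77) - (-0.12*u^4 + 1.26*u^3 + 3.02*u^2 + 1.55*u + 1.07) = 0.43*u^4 - 3.56*u^3 - 3.47*u^2 - 4.83*u - 2.84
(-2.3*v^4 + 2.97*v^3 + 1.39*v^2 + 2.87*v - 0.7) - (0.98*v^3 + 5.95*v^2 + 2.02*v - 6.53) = -2.3*v^4 + 1.99*v^3 - 4.56*v^2 + 0.85*v + 5.83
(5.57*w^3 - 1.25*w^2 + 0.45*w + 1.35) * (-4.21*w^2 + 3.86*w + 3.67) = -23.4497*w^5 + 26.7627*w^4 + 13.7224*w^3 - 8.534*w^2 + 6.8625*w + 4.9545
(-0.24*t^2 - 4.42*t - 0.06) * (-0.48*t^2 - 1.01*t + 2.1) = 0.1152*t^4 + 2.364*t^3 + 3.989*t^2 - 9.2214*t - 0.126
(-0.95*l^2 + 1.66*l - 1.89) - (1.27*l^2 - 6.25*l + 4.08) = -2.22*l^2 + 7.91*l - 5.97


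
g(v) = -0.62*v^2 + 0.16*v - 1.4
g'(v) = 0.16 - 1.24*v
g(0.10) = -1.39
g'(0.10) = 0.04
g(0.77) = -1.64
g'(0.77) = -0.79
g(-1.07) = -2.28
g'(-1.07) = 1.49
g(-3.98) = -11.86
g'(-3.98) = 5.10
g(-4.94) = -17.32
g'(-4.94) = 6.29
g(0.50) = -1.48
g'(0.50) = -0.46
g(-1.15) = -2.40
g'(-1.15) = 1.59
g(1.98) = -3.51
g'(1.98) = -2.30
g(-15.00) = -143.30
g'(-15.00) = 18.76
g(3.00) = -6.50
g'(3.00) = -3.56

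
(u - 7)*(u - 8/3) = u^2 - 29*u/3 + 56/3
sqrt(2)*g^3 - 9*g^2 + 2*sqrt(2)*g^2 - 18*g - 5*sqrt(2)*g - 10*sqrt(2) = (g + 2)*(g - 5*sqrt(2))*(sqrt(2)*g + 1)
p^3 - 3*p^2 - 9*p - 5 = (p - 5)*(p + 1)^2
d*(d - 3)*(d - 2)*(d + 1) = d^4 - 4*d^3 + d^2 + 6*d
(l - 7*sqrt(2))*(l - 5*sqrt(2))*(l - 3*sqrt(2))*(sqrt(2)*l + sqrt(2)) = sqrt(2)*l^4 - 30*l^3 + sqrt(2)*l^3 - 30*l^2 + 142*sqrt(2)*l^2 - 420*l + 142*sqrt(2)*l - 420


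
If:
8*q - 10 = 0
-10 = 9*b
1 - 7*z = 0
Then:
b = -10/9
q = 5/4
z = 1/7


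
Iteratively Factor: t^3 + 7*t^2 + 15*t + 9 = (t + 1)*(t^2 + 6*t + 9) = (t + 1)*(t + 3)*(t + 3)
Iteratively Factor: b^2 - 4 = (b + 2)*(b - 2)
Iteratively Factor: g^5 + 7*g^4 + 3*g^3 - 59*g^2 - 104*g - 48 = (g + 1)*(g^4 + 6*g^3 - 3*g^2 - 56*g - 48) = (g + 1)*(g + 4)*(g^3 + 2*g^2 - 11*g - 12) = (g + 1)^2*(g + 4)*(g^2 + g - 12) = (g - 3)*(g + 1)^2*(g + 4)*(g + 4)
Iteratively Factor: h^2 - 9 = (h - 3)*(h + 3)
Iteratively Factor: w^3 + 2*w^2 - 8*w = (w)*(w^2 + 2*w - 8) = w*(w - 2)*(w + 4)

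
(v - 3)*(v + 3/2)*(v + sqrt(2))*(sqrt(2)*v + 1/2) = sqrt(2)*v^4 - 3*sqrt(2)*v^3/2 + 5*v^3/2 - 4*sqrt(2)*v^2 - 15*v^2/4 - 45*v/4 - 3*sqrt(2)*v/4 - 9*sqrt(2)/4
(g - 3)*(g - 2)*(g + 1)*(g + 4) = g^4 - 15*g^2 + 10*g + 24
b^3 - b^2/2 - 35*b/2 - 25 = (b - 5)*(b + 2)*(b + 5/2)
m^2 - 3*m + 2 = (m - 2)*(m - 1)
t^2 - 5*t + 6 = (t - 3)*(t - 2)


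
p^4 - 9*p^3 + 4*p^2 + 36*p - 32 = (p - 8)*(p - 2)*(p - 1)*(p + 2)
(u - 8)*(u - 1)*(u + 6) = u^3 - 3*u^2 - 46*u + 48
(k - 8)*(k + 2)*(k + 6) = k^3 - 52*k - 96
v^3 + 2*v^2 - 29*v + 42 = (v - 3)*(v - 2)*(v + 7)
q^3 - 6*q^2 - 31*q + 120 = (q - 8)*(q - 3)*(q + 5)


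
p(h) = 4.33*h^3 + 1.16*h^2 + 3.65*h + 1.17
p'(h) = 12.99*h^2 + 2.32*h + 3.65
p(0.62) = 4.91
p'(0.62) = 10.08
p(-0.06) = 0.95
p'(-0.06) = 3.56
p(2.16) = 58.10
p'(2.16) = 69.27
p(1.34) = 18.56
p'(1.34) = 30.08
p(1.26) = 16.27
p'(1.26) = 27.20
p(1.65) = 29.80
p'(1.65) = 42.84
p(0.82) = 7.33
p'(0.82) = 14.29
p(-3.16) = -135.41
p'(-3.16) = 126.03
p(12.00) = 7694.25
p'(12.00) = 1902.05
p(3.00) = 139.47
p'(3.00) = 127.52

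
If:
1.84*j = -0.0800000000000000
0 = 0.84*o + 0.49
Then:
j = -0.04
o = -0.58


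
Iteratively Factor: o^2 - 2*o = (o - 2)*(o)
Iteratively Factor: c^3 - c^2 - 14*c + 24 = (c - 2)*(c^2 + c - 12) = (c - 3)*(c - 2)*(c + 4)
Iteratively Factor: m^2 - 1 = (m + 1)*(m - 1)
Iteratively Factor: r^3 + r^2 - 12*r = (r)*(r^2 + r - 12) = r*(r + 4)*(r - 3)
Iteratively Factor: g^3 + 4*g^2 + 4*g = (g + 2)*(g^2 + 2*g) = g*(g + 2)*(g + 2)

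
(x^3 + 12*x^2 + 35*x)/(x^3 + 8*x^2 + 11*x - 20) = x*(x + 7)/(x^2 + 3*x - 4)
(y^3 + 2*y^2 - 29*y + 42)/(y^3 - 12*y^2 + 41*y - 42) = (y + 7)/(y - 7)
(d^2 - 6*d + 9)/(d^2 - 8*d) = (d^2 - 6*d + 9)/(d*(d - 8))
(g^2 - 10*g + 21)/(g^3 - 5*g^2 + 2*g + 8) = (g^2 - 10*g + 21)/(g^3 - 5*g^2 + 2*g + 8)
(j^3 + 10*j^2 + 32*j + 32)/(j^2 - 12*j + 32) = (j^3 + 10*j^2 + 32*j + 32)/(j^2 - 12*j + 32)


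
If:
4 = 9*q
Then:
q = 4/9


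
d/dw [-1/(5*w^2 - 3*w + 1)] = (10*w - 3)/(5*w^2 - 3*w + 1)^2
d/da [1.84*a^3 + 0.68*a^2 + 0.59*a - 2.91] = 5.52*a^2 + 1.36*a + 0.59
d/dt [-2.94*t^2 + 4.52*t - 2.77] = 4.52 - 5.88*t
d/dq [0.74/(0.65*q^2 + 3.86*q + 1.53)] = (-0.962*q - 2.8564)/(0.65*q^2 + 3.86*q + 1.53)^2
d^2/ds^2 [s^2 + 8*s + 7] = 2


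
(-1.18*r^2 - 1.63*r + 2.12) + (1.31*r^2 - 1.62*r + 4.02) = 0.13*r^2 - 3.25*r + 6.14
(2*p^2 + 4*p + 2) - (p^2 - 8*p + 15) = p^2 + 12*p - 13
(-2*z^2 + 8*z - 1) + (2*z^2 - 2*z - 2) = 6*z - 3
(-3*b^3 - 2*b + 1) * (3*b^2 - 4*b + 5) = -9*b^5 + 12*b^4 - 21*b^3 + 11*b^2 - 14*b + 5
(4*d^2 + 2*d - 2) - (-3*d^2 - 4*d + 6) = 7*d^2 + 6*d - 8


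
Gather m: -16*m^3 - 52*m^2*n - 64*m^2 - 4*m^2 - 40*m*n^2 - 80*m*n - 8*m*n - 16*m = -16*m^3 + m^2*(-52*n - 68) + m*(-40*n^2 - 88*n - 16)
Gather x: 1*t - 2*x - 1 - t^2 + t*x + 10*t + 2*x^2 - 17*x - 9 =-t^2 + 11*t + 2*x^2 + x*(t - 19) - 10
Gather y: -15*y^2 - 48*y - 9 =-15*y^2 - 48*y - 9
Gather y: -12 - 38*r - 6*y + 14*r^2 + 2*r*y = 14*r^2 - 38*r + y*(2*r - 6) - 12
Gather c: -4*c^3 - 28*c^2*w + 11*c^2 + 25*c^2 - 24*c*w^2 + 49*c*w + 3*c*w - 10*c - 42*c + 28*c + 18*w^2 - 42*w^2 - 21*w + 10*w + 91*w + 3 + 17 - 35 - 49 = -4*c^3 + c^2*(36 - 28*w) + c*(-24*w^2 + 52*w - 24) - 24*w^2 + 80*w - 64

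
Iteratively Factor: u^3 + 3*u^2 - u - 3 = (u + 3)*(u^2 - 1) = (u - 1)*(u + 3)*(u + 1)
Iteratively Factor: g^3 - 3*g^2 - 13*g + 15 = (g - 1)*(g^2 - 2*g - 15) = (g - 1)*(g + 3)*(g - 5)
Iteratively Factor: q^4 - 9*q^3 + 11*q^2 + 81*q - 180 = (q + 3)*(q^3 - 12*q^2 + 47*q - 60) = (q - 4)*(q + 3)*(q^2 - 8*q + 15) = (q - 5)*(q - 4)*(q + 3)*(q - 3)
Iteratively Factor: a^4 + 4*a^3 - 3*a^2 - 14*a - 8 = (a - 2)*(a^3 + 6*a^2 + 9*a + 4) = (a - 2)*(a + 4)*(a^2 + 2*a + 1) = (a - 2)*(a + 1)*(a + 4)*(a + 1)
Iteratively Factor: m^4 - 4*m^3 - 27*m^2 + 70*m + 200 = (m + 2)*(m^3 - 6*m^2 - 15*m + 100) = (m - 5)*(m + 2)*(m^2 - m - 20) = (m - 5)^2*(m + 2)*(m + 4)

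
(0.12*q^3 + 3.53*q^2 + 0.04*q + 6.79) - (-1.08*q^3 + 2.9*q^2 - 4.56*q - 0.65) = 1.2*q^3 + 0.63*q^2 + 4.6*q + 7.44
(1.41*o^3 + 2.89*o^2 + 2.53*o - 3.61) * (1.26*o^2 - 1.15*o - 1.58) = 1.7766*o^5 + 2.0199*o^4 - 2.3635*o^3 - 12.0243*o^2 + 0.1541*o + 5.7038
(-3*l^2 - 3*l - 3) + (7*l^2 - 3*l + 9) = 4*l^2 - 6*l + 6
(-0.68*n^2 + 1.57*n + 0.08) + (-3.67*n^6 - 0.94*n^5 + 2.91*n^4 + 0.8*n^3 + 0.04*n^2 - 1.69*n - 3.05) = -3.67*n^6 - 0.94*n^5 + 2.91*n^4 + 0.8*n^3 - 0.64*n^2 - 0.12*n - 2.97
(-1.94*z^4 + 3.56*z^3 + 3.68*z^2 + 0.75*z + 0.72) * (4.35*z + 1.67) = -8.439*z^5 + 12.2462*z^4 + 21.9532*z^3 + 9.4081*z^2 + 4.3845*z + 1.2024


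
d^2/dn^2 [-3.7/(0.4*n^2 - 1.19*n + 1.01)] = (1.184*n^2 - 3.5224*n - 3.7*(0.8*n - 1.19)*(1.6*n - 2.38) + 2.9896)/(0.4*n^2 - 1.19*n + 1.01)^3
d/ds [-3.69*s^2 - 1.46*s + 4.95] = -7.38*s - 1.46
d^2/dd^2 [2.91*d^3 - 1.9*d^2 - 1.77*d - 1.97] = 17.46*d - 3.8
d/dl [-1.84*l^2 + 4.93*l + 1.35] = 4.93 - 3.68*l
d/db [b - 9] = 1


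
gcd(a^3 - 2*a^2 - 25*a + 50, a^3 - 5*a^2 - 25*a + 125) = a^2 - 25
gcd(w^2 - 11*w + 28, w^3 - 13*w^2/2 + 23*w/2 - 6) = w - 4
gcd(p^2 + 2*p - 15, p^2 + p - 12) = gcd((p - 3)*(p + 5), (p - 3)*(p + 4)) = p - 3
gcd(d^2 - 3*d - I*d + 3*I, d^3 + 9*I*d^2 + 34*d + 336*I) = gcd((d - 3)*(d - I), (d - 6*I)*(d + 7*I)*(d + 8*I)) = 1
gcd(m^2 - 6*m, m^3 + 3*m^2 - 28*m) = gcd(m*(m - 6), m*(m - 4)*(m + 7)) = m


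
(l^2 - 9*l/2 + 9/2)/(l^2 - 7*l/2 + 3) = (l - 3)/(l - 2)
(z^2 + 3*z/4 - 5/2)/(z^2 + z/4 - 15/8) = 2*(z + 2)/(2*z + 3)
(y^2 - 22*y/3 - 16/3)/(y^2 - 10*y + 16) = (y + 2/3)/(y - 2)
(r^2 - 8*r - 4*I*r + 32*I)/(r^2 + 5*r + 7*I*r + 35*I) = (r^2 - 4*r*(2 + I) + 32*I)/(r^2 + r*(5 + 7*I) + 35*I)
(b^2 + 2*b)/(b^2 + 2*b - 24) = b*(b + 2)/(b^2 + 2*b - 24)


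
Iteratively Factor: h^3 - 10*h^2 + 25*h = (h)*(h^2 - 10*h + 25) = h*(h - 5)*(h - 5)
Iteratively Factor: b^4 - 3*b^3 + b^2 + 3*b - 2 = (b - 2)*(b^3 - b^2 - b + 1) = (b - 2)*(b - 1)*(b^2 - 1) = (b - 2)*(b - 1)^2*(b + 1)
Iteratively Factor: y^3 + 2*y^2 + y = (y + 1)*(y^2 + y) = y*(y + 1)*(y + 1)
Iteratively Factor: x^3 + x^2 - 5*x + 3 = (x + 3)*(x^2 - 2*x + 1) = (x - 1)*(x + 3)*(x - 1)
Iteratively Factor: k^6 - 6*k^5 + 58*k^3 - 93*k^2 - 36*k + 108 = (k + 3)*(k^5 - 9*k^4 + 27*k^3 - 23*k^2 - 24*k + 36) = (k - 3)*(k + 3)*(k^4 - 6*k^3 + 9*k^2 + 4*k - 12) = (k - 3)*(k + 1)*(k + 3)*(k^3 - 7*k^2 + 16*k - 12) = (k - 3)^2*(k + 1)*(k + 3)*(k^2 - 4*k + 4) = (k - 3)^2*(k - 2)*(k + 1)*(k + 3)*(k - 2)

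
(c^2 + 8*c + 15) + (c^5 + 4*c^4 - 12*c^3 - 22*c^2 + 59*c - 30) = c^5 + 4*c^4 - 12*c^3 - 21*c^2 + 67*c - 15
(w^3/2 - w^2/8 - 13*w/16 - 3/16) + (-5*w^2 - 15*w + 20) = w^3/2 - 41*w^2/8 - 253*w/16 + 317/16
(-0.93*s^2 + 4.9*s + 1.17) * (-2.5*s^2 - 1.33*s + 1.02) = 2.325*s^4 - 11.0131*s^3 - 10.3906*s^2 + 3.4419*s + 1.1934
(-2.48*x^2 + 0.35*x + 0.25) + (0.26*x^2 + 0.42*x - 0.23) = -2.22*x^2 + 0.77*x + 0.02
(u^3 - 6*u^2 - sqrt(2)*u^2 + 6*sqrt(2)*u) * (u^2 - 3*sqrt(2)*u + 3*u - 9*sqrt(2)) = u^5 - 4*sqrt(2)*u^4 - 3*u^4 - 12*u^3 + 12*sqrt(2)*u^3 - 18*u^2 + 72*sqrt(2)*u^2 - 108*u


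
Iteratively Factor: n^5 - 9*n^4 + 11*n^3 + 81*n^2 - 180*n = (n - 3)*(n^4 - 6*n^3 - 7*n^2 + 60*n) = (n - 3)*(n + 3)*(n^3 - 9*n^2 + 20*n) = n*(n - 3)*(n + 3)*(n^2 - 9*n + 20) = n*(n - 4)*(n - 3)*(n + 3)*(n - 5)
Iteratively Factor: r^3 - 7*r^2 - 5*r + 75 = (r - 5)*(r^2 - 2*r - 15) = (r - 5)*(r + 3)*(r - 5)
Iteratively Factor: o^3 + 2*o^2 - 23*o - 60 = (o - 5)*(o^2 + 7*o + 12) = (o - 5)*(o + 3)*(o + 4)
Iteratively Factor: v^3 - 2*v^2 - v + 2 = (v + 1)*(v^2 - 3*v + 2) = (v - 1)*(v + 1)*(v - 2)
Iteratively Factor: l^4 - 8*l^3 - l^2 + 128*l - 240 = (l - 5)*(l^3 - 3*l^2 - 16*l + 48) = (l - 5)*(l - 4)*(l^2 + l - 12) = (l - 5)*(l - 4)*(l + 4)*(l - 3)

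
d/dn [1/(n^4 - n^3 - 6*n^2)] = (-4*n^2 + 3*n + 12)/(n^3*(-n^2 + n + 6)^2)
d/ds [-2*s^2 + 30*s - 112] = 30 - 4*s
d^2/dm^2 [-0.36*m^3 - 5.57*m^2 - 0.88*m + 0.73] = -2.16*m - 11.14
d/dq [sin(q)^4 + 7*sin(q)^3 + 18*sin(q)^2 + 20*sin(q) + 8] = (sin(q) + 2)^2*(4*sin(q) + 5)*cos(q)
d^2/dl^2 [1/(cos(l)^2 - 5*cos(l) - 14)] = (4*sin(l)^4 - 83*sin(l)^2 - 205*cos(l)/4 - 15*cos(3*l)/4 + 1)/(sin(l)^2 + 5*cos(l) + 13)^3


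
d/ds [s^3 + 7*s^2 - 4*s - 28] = 3*s^2 + 14*s - 4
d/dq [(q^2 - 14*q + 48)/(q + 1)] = (q^2 + 2*q - 62)/(q^2 + 2*q + 1)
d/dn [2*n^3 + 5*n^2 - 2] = 2*n*(3*n + 5)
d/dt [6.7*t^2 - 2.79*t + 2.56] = 13.4*t - 2.79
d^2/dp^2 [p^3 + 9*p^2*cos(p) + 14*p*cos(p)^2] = -9*p^2*cos(p) - 36*p*sin(p) - 28*p*cos(2*p) + 6*p - 28*sin(2*p) + 18*cos(p)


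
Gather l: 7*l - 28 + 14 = 7*l - 14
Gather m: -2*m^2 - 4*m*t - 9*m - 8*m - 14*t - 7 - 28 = -2*m^2 + m*(-4*t - 17) - 14*t - 35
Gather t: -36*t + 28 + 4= 32 - 36*t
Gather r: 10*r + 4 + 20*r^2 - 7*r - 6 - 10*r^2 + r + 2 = 10*r^2 + 4*r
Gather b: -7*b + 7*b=0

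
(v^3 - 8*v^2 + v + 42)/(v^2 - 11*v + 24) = (v^2 - 5*v - 14)/(v - 8)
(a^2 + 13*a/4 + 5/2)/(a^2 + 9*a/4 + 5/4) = (a + 2)/(a + 1)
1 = 1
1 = 1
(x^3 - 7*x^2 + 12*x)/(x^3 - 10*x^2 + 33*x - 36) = x/(x - 3)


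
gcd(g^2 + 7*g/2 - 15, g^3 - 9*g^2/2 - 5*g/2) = 1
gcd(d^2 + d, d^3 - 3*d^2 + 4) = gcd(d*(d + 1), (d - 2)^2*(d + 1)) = d + 1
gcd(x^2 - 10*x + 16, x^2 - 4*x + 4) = x - 2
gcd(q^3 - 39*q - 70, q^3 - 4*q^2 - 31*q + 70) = q^2 - 2*q - 35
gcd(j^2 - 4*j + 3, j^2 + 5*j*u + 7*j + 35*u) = 1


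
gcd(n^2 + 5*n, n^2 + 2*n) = n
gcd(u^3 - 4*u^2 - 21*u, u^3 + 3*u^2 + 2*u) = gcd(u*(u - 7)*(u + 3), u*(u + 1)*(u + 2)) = u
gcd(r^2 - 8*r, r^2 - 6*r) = r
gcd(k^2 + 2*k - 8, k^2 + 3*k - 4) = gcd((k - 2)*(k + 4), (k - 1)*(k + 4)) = k + 4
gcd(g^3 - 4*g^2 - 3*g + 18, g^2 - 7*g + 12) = g - 3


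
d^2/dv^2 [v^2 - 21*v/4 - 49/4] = 2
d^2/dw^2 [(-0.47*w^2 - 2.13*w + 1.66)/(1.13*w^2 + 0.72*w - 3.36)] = (-4.67481*w^3 + 2.010948*w^2 - 40.419648*w - 6.591552)/(1.442897*w^6 + 2.758104*w^5 - 11.113776*w^4 - 16.028928*w^3 + 33.046272*w^2 + 24.385536*w - 37.933056)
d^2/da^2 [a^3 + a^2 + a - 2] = 6*a + 2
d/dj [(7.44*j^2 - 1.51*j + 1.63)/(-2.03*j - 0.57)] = (-15.1032*j^2 - 8.4816*j + 4.1696)/(4.1209*j^2 + 2.3142*j + 0.3249)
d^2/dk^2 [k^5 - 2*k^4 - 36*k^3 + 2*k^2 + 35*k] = 20*k^3 - 24*k^2 - 216*k + 4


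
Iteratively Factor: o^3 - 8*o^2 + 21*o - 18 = (o - 2)*(o^2 - 6*o + 9) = (o - 3)*(o - 2)*(o - 3)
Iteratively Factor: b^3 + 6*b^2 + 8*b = (b + 2)*(b^2 + 4*b) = b*(b + 2)*(b + 4)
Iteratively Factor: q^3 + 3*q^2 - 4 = (q - 1)*(q^2 + 4*q + 4) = (q - 1)*(q + 2)*(q + 2)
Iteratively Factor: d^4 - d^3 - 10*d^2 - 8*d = (d + 2)*(d^3 - 3*d^2 - 4*d) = d*(d + 2)*(d^2 - 3*d - 4) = d*(d - 4)*(d + 2)*(d + 1)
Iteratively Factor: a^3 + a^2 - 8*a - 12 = (a - 3)*(a^2 + 4*a + 4) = (a - 3)*(a + 2)*(a + 2)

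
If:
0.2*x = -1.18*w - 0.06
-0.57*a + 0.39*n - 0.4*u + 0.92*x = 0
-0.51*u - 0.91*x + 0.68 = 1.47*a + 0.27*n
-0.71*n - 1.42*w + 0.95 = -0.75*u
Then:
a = 1.75151448414711*x + 0.955662500976567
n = -4.41161699621029*x - 0.0394866782024551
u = -4.49723471121466*x - 1.400318575139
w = -0.169491525423729*x - 0.0508474576271186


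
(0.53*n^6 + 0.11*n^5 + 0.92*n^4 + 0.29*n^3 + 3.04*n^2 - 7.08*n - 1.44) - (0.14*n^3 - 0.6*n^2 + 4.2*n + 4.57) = 0.53*n^6 + 0.11*n^5 + 0.92*n^4 + 0.15*n^3 + 3.64*n^2 - 11.28*n - 6.01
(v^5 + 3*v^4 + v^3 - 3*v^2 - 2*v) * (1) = v^5 + 3*v^4 + v^3 - 3*v^2 - 2*v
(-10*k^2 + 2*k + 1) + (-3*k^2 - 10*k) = -13*k^2 - 8*k + 1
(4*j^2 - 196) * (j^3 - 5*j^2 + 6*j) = 4*j^5 - 20*j^4 - 172*j^3 + 980*j^2 - 1176*j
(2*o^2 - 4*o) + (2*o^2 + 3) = 4*o^2 - 4*o + 3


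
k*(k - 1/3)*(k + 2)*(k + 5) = k^4 + 20*k^3/3 + 23*k^2/3 - 10*k/3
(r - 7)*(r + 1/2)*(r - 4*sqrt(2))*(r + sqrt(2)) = r^4 - 13*r^3/2 - 3*sqrt(2)*r^3 - 23*r^2/2 + 39*sqrt(2)*r^2/2 + 21*sqrt(2)*r/2 + 52*r + 28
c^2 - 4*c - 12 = (c - 6)*(c + 2)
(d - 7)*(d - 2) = d^2 - 9*d + 14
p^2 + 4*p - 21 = (p - 3)*(p + 7)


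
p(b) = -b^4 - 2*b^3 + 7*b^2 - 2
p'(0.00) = 0.00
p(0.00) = -2.00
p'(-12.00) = 5880.00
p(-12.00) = -16274.00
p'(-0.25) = -3.81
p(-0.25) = -1.54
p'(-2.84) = 3.47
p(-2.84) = 35.22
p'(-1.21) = -18.64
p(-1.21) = 9.65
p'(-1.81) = -21.28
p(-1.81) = 22.06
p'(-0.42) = -6.64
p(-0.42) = -0.65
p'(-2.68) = -3.62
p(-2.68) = 35.19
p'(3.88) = -269.65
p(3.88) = -240.08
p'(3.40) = -178.98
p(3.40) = -133.32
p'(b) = -4*b^3 - 6*b^2 + 14*b = 2*b*(-2*b^2 - 3*b + 7)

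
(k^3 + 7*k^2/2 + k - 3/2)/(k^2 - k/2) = k + 4 + 3/k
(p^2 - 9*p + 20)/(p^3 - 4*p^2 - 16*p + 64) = (p - 5)/(p^2 - 16)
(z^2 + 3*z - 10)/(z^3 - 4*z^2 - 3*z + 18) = (z^2 + 3*z - 10)/(z^3 - 4*z^2 - 3*z + 18)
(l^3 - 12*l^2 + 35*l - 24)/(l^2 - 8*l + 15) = (l^2 - 9*l + 8)/(l - 5)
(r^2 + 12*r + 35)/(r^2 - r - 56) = (r + 5)/(r - 8)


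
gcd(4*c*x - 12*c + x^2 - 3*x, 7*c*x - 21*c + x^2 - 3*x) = x - 3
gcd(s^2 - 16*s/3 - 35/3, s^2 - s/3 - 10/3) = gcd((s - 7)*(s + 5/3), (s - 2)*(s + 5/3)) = s + 5/3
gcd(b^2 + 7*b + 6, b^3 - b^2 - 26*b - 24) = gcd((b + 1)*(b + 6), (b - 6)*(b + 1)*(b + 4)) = b + 1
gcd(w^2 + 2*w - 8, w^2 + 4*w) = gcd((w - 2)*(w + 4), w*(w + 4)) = w + 4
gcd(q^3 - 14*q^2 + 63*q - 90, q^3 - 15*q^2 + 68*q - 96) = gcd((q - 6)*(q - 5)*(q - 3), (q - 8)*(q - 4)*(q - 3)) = q - 3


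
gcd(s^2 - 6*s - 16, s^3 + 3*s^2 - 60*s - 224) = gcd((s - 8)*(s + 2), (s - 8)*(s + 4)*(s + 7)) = s - 8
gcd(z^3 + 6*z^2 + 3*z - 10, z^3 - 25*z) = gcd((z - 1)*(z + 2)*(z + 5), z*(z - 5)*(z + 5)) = z + 5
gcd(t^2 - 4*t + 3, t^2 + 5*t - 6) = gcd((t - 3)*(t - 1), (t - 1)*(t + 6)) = t - 1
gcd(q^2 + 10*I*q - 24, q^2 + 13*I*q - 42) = q + 6*I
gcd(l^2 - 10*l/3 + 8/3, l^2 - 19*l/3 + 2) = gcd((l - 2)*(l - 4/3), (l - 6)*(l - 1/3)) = 1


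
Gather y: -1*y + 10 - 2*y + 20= 30 - 3*y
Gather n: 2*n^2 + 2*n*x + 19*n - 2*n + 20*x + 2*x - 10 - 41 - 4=2*n^2 + n*(2*x + 17) + 22*x - 55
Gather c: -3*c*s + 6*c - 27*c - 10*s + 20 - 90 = c*(-3*s - 21) - 10*s - 70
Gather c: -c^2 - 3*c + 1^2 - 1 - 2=-c^2 - 3*c - 2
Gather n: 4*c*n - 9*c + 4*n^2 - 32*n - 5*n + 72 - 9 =-9*c + 4*n^2 + n*(4*c - 37) + 63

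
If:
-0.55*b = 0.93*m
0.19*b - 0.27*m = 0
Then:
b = 0.00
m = 0.00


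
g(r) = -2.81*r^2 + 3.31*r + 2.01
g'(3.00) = -13.55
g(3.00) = -13.35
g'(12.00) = -64.13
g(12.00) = -362.91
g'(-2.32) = 16.35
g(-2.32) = -20.79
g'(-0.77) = 7.64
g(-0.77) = -2.20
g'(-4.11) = 26.41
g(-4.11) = -59.06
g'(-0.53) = 6.29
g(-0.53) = -0.53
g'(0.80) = -1.19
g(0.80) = 2.86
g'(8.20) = -42.77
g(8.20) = -159.79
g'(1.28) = -3.88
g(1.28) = 1.64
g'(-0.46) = 5.90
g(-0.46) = -0.11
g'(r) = 3.31 - 5.62*r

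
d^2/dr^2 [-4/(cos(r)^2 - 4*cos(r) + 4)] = 8*(2*cos(r) + cos(2*r) - 2)/(cos(r) - 2)^4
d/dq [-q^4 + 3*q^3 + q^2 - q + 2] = -4*q^3 + 9*q^2 + 2*q - 1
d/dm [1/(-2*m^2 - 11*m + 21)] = (4*m + 11)/(2*m^2 + 11*m - 21)^2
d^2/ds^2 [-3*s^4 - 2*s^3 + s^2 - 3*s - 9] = -36*s^2 - 12*s + 2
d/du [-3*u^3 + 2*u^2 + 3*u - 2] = -9*u^2 + 4*u + 3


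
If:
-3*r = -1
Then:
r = 1/3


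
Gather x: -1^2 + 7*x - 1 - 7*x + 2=0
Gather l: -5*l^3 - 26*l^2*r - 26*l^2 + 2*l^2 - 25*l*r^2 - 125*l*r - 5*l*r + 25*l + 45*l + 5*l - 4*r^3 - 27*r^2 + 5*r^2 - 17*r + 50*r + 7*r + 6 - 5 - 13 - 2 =-5*l^3 + l^2*(-26*r - 24) + l*(-25*r^2 - 130*r + 75) - 4*r^3 - 22*r^2 + 40*r - 14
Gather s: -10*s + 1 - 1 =-10*s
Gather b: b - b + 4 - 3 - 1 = 0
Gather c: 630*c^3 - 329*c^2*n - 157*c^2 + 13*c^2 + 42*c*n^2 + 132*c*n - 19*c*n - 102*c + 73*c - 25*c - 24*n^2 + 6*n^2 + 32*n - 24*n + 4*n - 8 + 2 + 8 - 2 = 630*c^3 + c^2*(-329*n - 144) + c*(42*n^2 + 113*n - 54) - 18*n^2 + 12*n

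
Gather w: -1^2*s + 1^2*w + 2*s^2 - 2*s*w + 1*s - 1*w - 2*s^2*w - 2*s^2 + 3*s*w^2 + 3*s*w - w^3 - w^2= -w^3 + w^2*(3*s - 1) + w*(-2*s^2 + s)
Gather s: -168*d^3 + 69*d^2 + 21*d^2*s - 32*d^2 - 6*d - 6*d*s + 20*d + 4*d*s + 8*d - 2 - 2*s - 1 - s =-168*d^3 + 37*d^2 + 22*d + s*(21*d^2 - 2*d - 3) - 3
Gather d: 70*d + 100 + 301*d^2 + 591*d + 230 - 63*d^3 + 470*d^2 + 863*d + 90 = -63*d^3 + 771*d^2 + 1524*d + 420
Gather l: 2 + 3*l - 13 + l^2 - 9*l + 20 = l^2 - 6*l + 9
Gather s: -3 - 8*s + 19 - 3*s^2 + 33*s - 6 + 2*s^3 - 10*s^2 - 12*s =2*s^3 - 13*s^2 + 13*s + 10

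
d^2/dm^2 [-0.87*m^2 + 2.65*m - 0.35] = -1.74000000000000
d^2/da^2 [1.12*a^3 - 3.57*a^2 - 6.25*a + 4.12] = 6.72*a - 7.14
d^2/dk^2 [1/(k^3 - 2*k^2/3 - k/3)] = 6*(k*(2 - 9*k)*(-3*k^2 + 2*k + 1) - (-9*k^2 + 4*k + 1)^2)/(k^3*(-3*k^2 + 2*k + 1)^3)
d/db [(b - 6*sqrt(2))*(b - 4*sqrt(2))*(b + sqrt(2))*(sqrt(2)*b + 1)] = 4*sqrt(2)*b^3 - 51*b^2 + 38*sqrt(2)*b + 124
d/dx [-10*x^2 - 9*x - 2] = -20*x - 9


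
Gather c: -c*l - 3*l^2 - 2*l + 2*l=-c*l - 3*l^2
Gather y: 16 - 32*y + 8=24 - 32*y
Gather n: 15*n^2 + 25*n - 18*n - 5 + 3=15*n^2 + 7*n - 2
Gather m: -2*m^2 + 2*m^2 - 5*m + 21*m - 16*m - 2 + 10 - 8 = 0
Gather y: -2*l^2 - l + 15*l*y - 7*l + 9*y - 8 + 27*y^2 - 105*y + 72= -2*l^2 - 8*l + 27*y^2 + y*(15*l - 96) + 64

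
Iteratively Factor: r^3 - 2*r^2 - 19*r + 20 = (r + 4)*(r^2 - 6*r + 5) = (r - 1)*(r + 4)*(r - 5)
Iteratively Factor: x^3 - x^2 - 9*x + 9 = (x - 3)*(x^2 + 2*x - 3) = (x - 3)*(x - 1)*(x + 3)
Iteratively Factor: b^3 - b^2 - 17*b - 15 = (b - 5)*(b^2 + 4*b + 3) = (b - 5)*(b + 1)*(b + 3)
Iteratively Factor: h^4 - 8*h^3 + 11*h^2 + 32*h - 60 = (h - 5)*(h^3 - 3*h^2 - 4*h + 12) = (h - 5)*(h + 2)*(h^2 - 5*h + 6) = (h - 5)*(h - 3)*(h + 2)*(h - 2)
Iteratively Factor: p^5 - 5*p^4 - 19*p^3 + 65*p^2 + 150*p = (p + 3)*(p^4 - 8*p^3 + 5*p^2 + 50*p) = (p - 5)*(p + 3)*(p^3 - 3*p^2 - 10*p) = p*(p - 5)*(p + 3)*(p^2 - 3*p - 10) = p*(p - 5)^2*(p + 3)*(p + 2)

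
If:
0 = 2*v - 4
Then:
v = 2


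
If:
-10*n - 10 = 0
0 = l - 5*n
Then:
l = -5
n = -1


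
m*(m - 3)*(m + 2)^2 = m^4 + m^3 - 8*m^2 - 12*m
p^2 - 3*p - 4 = (p - 4)*(p + 1)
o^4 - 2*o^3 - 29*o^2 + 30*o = o*(o - 6)*(o - 1)*(o + 5)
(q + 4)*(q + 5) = q^2 + 9*q + 20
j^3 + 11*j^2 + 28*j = j*(j + 4)*(j + 7)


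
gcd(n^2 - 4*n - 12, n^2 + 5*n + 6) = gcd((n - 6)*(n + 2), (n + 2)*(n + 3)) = n + 2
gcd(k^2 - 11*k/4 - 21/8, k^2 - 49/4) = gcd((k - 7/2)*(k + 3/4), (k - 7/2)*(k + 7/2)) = k - 7/2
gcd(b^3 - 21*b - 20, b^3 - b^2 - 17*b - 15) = b^2 - 4*b - 5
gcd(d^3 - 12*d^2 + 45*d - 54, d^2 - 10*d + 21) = d - 3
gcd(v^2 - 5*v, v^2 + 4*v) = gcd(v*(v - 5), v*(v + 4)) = v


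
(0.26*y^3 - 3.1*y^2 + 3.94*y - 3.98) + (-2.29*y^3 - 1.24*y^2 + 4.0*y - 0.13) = -2.03*y^3 - 4.34*y^2 + 7.94*y - 4.11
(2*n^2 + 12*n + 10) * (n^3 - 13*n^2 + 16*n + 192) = 2*n^5 - 14*n^4 - 114*n^3 + 446*n^2 + 2464*n + 1920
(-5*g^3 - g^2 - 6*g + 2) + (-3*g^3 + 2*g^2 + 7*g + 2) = -8*g^3 + g^2 + g + 4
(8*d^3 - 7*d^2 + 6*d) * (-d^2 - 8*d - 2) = -8*d^5 - 57*d^4 + 34*d^3 - 34*d^2 - 12*d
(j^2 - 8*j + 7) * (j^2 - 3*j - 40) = j^4 - 11*j^3 - 9*j^2 + 299*j - 280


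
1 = 1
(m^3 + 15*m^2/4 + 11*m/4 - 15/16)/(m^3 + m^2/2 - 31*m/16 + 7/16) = (4*m^2 + 16*m + 15)/(4*m^2 + 3*m - 7)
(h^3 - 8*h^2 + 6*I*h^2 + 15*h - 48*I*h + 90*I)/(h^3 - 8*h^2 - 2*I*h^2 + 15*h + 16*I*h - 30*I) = (h + 6*I)/(h - 2*I)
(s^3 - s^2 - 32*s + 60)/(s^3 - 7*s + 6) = (s^2 + s - 30)/(s^2 + 2*s - 3)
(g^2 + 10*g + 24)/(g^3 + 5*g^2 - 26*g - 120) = 1/(g - 5)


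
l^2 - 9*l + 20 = (l - 5)*(l - 4)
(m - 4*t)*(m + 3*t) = m^2 - m*t - 12*t^2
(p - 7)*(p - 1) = p^2 - 8*p + 7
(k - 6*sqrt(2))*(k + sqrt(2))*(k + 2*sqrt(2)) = k^3 - 3*sqrt(2)*k^2 - 32*k - 24*sqrt(2)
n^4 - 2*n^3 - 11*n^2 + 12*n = n*(n - 4)*(n - 1)*(n + 3)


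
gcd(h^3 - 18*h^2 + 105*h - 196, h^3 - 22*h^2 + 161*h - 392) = h^2 - 14*h + 49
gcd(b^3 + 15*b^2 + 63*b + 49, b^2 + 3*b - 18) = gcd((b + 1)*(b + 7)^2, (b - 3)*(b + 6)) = 1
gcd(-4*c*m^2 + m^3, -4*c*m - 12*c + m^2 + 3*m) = 4*c - m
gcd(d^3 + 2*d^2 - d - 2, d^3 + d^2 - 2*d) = d^2 + d - 2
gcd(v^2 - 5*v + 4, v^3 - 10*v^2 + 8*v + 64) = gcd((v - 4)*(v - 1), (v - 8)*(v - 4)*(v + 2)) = v - 4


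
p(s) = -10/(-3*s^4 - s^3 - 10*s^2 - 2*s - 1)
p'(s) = -10*(12*s^3 + 3*s^2 + 20*s + 2)/(-3*s^4 - s^3 - 10*s^2 - 2*s - 1)^2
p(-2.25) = 0.09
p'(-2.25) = 0.13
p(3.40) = 0.02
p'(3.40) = -0.02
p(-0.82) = 1.45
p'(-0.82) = 4.00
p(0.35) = 3.32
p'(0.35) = -10.89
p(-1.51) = 0.30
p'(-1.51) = 0.58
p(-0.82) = 1.45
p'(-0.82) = 4.00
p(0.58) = 1.65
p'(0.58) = -4.62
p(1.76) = 0.14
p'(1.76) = -0.23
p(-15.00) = 0.00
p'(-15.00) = 0.00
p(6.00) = 0.00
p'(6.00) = 0.00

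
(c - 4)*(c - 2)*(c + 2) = c^3 - 4*c^2 - 4*c + 16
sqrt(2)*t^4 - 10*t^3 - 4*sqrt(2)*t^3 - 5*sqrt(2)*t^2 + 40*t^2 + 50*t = t*(t - 5)*(t - 5*sqrt(2))*(sqrt(2)*t + sqrt(2))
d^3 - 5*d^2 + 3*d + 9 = (d - 3)^2*(d + 1)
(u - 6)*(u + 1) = u^2 - 5*u - 6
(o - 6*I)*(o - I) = o^2 - 7*I*o - 6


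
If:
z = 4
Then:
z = 4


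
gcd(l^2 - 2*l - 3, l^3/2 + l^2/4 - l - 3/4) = l + 1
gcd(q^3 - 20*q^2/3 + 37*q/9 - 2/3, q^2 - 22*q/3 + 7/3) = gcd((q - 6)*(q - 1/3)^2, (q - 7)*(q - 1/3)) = q - 1/3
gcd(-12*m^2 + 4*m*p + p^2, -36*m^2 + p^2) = 6*m + p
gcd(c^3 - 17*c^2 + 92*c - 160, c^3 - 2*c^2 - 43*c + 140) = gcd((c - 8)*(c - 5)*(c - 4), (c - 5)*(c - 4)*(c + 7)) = c^2 - 9*c + 20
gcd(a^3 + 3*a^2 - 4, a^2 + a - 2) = a^2 + a - 2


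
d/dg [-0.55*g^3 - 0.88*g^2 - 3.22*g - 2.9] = -1.65*g^2 - 1.76*g - 3.22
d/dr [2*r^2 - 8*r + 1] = 4*r - 8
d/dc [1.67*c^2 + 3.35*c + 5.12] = 3.34*c + 3.35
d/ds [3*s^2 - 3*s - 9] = 6*s - 3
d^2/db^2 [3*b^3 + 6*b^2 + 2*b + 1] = 18*b + 12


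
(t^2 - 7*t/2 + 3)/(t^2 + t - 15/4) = 2*(t - 2)/(2*t + 5)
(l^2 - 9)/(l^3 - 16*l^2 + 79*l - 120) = (l + 3)/(l^2 - 13*l + 40)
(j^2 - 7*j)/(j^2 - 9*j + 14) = j/(j - 2)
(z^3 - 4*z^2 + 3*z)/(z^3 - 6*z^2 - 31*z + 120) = z*(z - 1)/(z^2 - 3*z - 40)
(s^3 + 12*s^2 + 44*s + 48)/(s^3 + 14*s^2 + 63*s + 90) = (s^2 + 6*s + 8)/(s^2 + 8*s + 15)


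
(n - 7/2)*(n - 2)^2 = n^3 - 15*n^2/2 + 18*n - 14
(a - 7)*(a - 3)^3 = a^4 - 16*a^3 + 90*a^2 - 216*a + 189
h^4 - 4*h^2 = h^2*(h - 2)*(h + 2)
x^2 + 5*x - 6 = (x - 1)*(x + 6)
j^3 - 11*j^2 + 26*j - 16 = (j - 8)*(j - 2)*(j - 1)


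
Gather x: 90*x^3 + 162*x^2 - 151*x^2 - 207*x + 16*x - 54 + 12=90*x^3 + 11*x^2 - 191*x - 42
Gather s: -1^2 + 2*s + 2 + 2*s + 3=4*s + 4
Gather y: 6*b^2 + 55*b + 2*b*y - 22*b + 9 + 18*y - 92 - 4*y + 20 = 6*b^2 + 33*b + y*(2*b + 14) - 63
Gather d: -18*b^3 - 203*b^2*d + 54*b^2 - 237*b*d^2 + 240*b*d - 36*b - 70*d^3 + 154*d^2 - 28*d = -18*b^3 + 54*b^2 - 36*b - 70*d^3 + d^2*(154 - 237*b) + d*(-203*b^2 + 240*b - 28)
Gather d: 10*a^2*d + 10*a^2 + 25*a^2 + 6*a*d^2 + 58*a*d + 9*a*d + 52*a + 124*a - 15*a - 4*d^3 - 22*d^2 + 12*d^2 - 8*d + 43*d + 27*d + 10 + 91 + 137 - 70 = 35*a^2 + 161*a - 4*d^3 + d^2*(6*a - 10) + d*(10*a^2 + 67*a + 62) + 168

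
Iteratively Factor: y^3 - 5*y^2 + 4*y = (y)*(y^2 - 5*y + 4) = y*(y - 1)*(y - 4)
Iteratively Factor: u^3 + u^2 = (u)*(u^2 + u) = u^2*(u + 1)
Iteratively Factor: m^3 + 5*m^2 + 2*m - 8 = (m - 1)*(m^2 + 6*m + 8) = (m - 1)*(m + 4)*(m + 2)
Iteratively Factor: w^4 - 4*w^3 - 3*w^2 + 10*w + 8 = (w + 1)*(w^3 - 5*w^2 + 2*w + 8) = (w + 1)^2*(w^2 - 6*w + 8) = (w - 4)*(w + 1)^2*(w - 2)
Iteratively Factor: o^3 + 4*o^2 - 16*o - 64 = (o + 4)*(o^2 - 16) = (o + 4)^2*(o - 4)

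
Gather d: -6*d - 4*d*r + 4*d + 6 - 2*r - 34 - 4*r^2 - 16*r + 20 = d*(-4*r - 2) - 4*r^2 - 18*r - 8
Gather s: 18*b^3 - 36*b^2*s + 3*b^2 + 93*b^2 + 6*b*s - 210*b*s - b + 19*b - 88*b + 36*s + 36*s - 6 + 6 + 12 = 18*b^3 + 96*b^2 - 70*b + s*(-36*b^2 - 204*b + 72) + 12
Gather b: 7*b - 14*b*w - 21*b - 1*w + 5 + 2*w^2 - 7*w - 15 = b*(-14*w - 14) + 2*w^2 - 8*w - 10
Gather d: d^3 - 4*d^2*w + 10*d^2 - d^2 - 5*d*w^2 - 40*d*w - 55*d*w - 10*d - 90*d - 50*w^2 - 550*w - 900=d^3 + d^2*(9 - 4*w) + d*(-5*w^2 - 95*w - 100) - 50*w^2 - 550*w - 900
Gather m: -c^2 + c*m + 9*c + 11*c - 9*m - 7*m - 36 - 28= -c^2 + 20*c + m*(c - 16) - 64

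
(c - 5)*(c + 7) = c^2 + 2*c - 35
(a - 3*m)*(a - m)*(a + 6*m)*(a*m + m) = a^4*m + 2*a^3*m^2 + a^3*m - 21*a^2*m^3 + 2*a^2*m^2 + 18*a*m^4 - 21*a*m^3 + 18*m^4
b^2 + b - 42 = (b - 6)*(b + 7)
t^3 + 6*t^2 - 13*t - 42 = (t - 3)*(t + 2)*(t + 7)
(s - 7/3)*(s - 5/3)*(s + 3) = s^3 - s^2 - 73*s/9 + 35/3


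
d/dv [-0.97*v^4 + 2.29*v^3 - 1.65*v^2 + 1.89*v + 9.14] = -3.88*v^3 + 6.87*v^2 - 3.3*v + 1.89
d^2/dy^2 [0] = 0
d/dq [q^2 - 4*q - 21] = 2*q - 4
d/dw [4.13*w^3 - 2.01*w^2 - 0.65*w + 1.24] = 12.39*w^2 - 4.02*w - 0.65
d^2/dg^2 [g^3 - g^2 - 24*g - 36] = 6*g - 2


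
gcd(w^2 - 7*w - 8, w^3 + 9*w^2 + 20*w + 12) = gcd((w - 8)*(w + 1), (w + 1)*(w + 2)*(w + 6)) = w + 1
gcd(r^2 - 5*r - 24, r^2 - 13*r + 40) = r - 8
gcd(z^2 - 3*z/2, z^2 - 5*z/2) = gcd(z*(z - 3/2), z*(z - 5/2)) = z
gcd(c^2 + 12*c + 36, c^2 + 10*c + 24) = c + 6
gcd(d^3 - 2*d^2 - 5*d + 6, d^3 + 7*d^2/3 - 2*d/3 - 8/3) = d^2 + d - 2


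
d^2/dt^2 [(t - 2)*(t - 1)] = 2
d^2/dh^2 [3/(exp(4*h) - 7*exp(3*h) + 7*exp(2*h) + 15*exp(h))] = 3*((-16*exp(3*h) + 63*exp(2*h) - 28*exp(h) - 15)*(exp(3*h) - 7*exp(2*h) + 7*exp(h) + 15) + 2*(4*exp(3*h) - 21*exp(2*h) + 14*exp(h) + 15)^2)*exp(-h)/(exp(3*h) - 7*exp(2*h) + 7*exp(h) + 15)^3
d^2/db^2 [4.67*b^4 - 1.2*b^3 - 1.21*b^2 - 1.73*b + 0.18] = 56.04*b^2 - 7.2*b - 2.42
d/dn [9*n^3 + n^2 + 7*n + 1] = 27*n^2 + 2*n + 7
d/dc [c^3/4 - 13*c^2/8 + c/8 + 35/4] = 3*c^2/4 - 13*c/4 + 1/8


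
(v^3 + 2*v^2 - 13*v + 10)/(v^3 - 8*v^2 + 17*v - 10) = (v + 5)/(v - 5)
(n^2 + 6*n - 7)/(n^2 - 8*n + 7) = (n + 7)/(n - 7)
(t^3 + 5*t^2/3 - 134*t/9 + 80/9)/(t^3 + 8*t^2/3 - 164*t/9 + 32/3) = (t + 5)/(t + 6)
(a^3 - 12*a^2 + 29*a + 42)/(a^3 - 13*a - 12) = (a^2 - 13*a + 42)/(a^2 - a - 12)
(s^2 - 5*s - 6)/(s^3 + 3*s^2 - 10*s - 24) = (s^2 - 5*s - 6)/(s^3 + 3*s^2 - 10*s - 24)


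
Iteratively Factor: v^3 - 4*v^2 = (v)*(v^2 - 4*v) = v^2*(v - 4)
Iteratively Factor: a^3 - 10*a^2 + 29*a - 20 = (a - 1)*(a^2 - 9*a + 20) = (a - 4)*(a - 1)*(a - 5)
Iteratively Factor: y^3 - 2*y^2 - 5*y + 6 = (y + 2)*(y^2 - 4*y + 3) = (y - 3)*(y + 2)*(y - 1)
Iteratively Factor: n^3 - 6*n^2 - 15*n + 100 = (n - 5)*(n^2 - n - 20) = (n - 5)*(n + 4)*(n - 5)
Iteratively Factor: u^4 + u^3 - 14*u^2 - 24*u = (u + 2)*(u^3 - u^2 - 12*u) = (u + 2)*(u + 3)*(u^2 - 4*u) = (u - 4)*(u + 2)*(u + 3)*(u)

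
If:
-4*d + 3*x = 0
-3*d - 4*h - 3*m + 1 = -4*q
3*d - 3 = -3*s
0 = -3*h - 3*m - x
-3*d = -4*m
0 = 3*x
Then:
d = 0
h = 0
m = 0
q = -1/4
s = 1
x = 0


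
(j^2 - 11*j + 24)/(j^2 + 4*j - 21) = (j - 8)/(j + 7)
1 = 1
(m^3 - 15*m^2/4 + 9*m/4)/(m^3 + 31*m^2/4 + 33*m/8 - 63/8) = 2*m*(m - 3)/(2*m^2 + 17*m + 21)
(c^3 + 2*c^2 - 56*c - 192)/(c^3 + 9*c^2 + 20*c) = (c^2 - 2*c - 48)/(c*(c + 5))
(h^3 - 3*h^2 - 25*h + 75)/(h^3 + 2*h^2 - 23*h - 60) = (h^2 + 2*h - 15)/(h^2 + 7*h + 12)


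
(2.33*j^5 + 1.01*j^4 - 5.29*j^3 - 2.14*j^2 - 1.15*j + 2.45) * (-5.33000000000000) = -12.4189*j^5 - 5.3833*j^4 + 28.1957*j^3 + 11.4062*j^2 + 6.1295*j - 13.0585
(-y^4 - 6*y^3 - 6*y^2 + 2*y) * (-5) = 5*y^4 + 30*y^3 + 30*y^2 - 10*y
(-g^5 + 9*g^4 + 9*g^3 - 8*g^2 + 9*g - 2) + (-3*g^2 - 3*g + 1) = -g^5 + 9*g^4 + 9*g^3 - 11*g^2 + 6*g - 1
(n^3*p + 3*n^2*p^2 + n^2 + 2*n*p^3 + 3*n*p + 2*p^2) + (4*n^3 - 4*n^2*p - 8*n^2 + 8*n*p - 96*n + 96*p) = n^3*p + 4*n^3 + 3*n^2*p^2 - 4*n^2*p - 7*n^2 + 2*n*p^3 + 11*n*p - 96*n + 2*p^2 + 96*p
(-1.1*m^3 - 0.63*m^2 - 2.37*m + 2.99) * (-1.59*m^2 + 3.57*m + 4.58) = 1.749*m^5 - 2.9253*m^4 - 3.5188*m^3 - 16.1004*m^2 - 0.180300000000001*m + 13.6942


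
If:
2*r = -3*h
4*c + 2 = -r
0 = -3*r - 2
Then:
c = -1/3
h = 4/9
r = -2/3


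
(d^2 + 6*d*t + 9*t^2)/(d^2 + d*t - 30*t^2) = (d^2 + 6*d*t + 9*t^2)/(d^2 + d*t - 30*t^2)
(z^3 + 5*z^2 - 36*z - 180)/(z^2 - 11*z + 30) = (z^2 + 11*z + 30)/(z - 5)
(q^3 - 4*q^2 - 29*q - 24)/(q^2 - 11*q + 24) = (q^2 + 4*q + 3)/(q - 3)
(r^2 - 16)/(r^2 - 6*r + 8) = (r + 4)/(r - 2)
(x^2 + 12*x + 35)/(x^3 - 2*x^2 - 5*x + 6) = (x^2 + 12*x + 35)/(x^3 - 2*x^2 - 5*x + 6)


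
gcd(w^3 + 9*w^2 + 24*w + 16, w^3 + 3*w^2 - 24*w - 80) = w^2 + 8*w + 16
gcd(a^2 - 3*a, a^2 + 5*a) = a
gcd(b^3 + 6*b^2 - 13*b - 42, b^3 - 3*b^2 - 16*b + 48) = b - 3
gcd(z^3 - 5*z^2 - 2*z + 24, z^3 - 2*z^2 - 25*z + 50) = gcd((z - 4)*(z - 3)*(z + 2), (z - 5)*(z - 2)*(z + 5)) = 1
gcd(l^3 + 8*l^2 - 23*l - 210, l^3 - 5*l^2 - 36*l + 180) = l^2 + l - 30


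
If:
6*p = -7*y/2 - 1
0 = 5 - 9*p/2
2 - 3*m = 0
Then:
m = 2/3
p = 10/9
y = -46/21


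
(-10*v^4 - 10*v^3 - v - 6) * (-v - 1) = 10*v^5 + 20*v^4 + 10*v^3 + v^2 + 7*v + 6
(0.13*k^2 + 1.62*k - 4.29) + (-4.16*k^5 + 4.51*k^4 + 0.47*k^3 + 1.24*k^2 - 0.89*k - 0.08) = -4.16*k^5 + 4.51*k^4 + 0.47*k^3 + 1.37*k^2 + 0.73*k - 4.37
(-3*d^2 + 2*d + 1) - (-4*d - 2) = -3*d^2 + 6*d + 3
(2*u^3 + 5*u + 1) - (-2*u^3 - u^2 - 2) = 4*u^3 + u^2 + 5*u + 3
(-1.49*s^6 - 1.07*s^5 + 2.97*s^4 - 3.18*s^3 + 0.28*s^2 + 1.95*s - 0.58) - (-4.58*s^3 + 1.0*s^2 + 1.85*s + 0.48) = -1.49*s^6 - 1.07*s^5 + 2.97*s^4 + 1.4*s^3 - 0.72*s^2 + 0.0999999999999999*s - 1.06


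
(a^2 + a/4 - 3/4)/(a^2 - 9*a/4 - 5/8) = 2*(-4*a^2 - a + 3)/(-8*a^2 + 18*a + 5)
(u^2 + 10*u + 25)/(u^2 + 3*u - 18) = (u^2 + 10*u + 25)/(u^2 + 3*u - 18)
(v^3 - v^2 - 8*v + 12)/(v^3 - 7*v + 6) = (v - 2)/(v - 1)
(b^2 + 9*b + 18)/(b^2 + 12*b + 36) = (b + 3)/(b + 6)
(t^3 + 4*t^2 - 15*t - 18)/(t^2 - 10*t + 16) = (t^3 + 4*t^2 - 15*t - 18)/(t^2 - 10*t + 16)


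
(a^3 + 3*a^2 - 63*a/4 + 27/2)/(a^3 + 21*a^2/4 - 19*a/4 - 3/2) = (4*a^2 - 12*a + 9)/(4*a^2 - 3*a - 1)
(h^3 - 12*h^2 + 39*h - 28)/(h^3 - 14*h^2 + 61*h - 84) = (h - 1)/(h - 3)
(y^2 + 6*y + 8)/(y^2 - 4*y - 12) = (y + 4)/(y - 6)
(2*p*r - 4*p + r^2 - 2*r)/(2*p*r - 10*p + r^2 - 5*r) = (r - 2)/(r - 5)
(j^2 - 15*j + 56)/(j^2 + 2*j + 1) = (j^2 - 15*j + 56)/(j^2 + 2*j + 1)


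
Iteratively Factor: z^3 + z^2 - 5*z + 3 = (z - 1)*(z^2 + 2*z - 3) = (z - 1)^2*(z + 3)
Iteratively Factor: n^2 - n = (n - 1)*(n)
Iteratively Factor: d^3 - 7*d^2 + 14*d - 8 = (d - 4)*(d^2 - 3*d + 2) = (d - 4)*(d - 2)*(d - 1)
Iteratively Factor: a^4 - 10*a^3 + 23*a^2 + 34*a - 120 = (a + 2)*(a^3 - 12*a^2 + 47*a - 60) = (a - 4)*(a + 2)*(a^2 - 8*a + 15) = (a - 4)*(a - 3)*(a + 2)*(a - 5)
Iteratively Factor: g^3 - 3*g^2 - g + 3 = (g + 1)*(g^2 - 4*g + 3) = (g - 3)*(g + 1)*(g - 1)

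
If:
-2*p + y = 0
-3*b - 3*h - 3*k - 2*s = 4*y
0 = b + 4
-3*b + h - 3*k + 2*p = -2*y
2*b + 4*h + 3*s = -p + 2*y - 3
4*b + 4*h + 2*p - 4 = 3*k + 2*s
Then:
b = -4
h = 409/74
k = 500/111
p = -99/148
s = -943/148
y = -99/74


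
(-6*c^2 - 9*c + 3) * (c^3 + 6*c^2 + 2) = -6*c^5 - 45*c^4 - 51*c^3 + 6*c^2 - 18*c + 6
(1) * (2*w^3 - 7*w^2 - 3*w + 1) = 2*w^3 - 7*w^2 - 3*w + 1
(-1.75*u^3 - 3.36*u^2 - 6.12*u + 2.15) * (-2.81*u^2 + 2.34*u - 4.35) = 4.9175*u^5 + 5.3466*u^4 + 16.9473*u^3 - 5.7463*u^2 + 31.653*u - 9.3525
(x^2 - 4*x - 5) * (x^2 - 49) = x^4 - 4*x^3 - 54*x^2 + 196*x + 245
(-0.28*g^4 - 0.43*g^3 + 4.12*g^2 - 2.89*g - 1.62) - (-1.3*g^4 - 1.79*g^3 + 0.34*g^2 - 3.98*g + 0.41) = 1.02*g^4 + 1.36*g^3 + 3.78*g^2 + 1.09*g - 2.03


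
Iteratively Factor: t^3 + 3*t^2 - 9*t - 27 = (t - 3)*(t^2 + 6*t + 9) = (t - 3)*(t + 3)*(t + 3)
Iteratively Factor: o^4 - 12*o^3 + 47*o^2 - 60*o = (o - 3)*(o^3 - 9*o^2 + 20*o) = o*(o - 3)*(o^2 - 9*o + 20) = o*(o - 5)*(o - 3)*(o - 4)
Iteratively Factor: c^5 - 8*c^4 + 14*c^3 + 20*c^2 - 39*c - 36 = (c - 3)*(c^4 - 5*c^3 - c^2 + 17*c + 12) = (c - 3)^2*(c^3 - 2*c^2 - 7*c - 4) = (c - 4)*(c - 3)^2*(c^2 + 2*c + 1) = (c - 4)*(c - 3)^2*(c + 1)*(c + 1)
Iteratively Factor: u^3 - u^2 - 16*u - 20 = (u - 5)*(u^2 + 4*u + 4) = (u - 5)*(u + 2)*(u + 2)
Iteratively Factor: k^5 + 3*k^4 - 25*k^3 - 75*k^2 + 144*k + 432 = (k + 3)*(k^4 - 25*k^2 + 144) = (k - 4)*(k + 3)*(k^3 + 4*k^2 - 9*k - 36) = (k - 4)*(k + 3)^2*(k^2 + k - 12) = (k - 4)*(k - 3)*(k + 3)^2*(k + 4)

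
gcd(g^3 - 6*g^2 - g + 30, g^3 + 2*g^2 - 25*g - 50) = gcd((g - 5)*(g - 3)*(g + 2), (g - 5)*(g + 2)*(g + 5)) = g^2 - 3*g - 10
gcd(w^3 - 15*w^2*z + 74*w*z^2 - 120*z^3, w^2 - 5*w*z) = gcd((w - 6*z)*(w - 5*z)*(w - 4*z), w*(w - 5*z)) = -w + 5*z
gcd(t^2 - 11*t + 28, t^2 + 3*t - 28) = t - 4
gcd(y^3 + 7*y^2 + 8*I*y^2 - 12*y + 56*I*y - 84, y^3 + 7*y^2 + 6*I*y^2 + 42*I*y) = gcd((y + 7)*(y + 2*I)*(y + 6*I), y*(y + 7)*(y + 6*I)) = y^2 + y*(7 + 6*I) + 42*I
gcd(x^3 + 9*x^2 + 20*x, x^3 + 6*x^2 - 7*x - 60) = x^2 + 9*x + 20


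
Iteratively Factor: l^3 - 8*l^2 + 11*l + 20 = (l - 5)*(l^2 - 3*l - 4) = (l - 5)*(l - 4)*(l + 1)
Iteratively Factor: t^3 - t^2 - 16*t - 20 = (t + 2)*(t^2 - 3*t - 10) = (t + 2)^2*(t - 5)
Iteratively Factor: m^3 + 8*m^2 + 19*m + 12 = (m + 4)*(m^2 + 4*m + 3) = (m + 1)*(m + 4)*(m + 3)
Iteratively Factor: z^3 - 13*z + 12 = (z - 3)*(z^2 + 3*z - 4) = (z - 3)*(z - 1)*(z + 4)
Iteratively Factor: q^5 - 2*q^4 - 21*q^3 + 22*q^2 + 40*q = (q - 2)*(q^4 - 21*q^2 - 20*q) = q*(q - 2)*(q^3 - 21*q - 20) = q*(q - 5)*(q - 2)*(q^2 + 5*q + 4) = q*(q - 5)*(q - 2)*(q + 4)*(q + 1)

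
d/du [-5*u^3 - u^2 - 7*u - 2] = -15*u^2 - 2*u - 7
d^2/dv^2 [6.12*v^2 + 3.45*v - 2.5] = 12.2400000000000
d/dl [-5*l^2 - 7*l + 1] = -10*l - 7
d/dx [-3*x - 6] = -3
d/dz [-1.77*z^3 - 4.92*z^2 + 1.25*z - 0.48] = -5.31*z^2 - 9.84*z + 1.25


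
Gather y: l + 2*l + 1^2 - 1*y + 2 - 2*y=3*l - 3*y + 3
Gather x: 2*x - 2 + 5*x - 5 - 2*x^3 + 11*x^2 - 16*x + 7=-2*x^3 + 11*x^2 - 9*x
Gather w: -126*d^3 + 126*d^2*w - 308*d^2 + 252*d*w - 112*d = -126*d^3 - 308*d^2 - 112*d + w*(126*d^2 + 252*d)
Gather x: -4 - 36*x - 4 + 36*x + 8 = 0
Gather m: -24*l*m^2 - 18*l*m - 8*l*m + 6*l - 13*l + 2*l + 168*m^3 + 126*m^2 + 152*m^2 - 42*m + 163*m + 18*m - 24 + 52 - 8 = -5*l + 168*m^3 + m^2*(278 - 24*l) + m*(139 - 26*l) + 20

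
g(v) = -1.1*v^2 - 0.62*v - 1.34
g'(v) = -2.2*v - 0.62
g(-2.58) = -7.06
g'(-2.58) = 5.06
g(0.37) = -1.72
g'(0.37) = -1.43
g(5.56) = -38.79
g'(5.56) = -12.85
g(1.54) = -4.90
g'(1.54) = -4.01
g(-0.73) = -1.47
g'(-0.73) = 0.99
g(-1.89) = -4.10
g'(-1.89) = 3.54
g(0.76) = -2.45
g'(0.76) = -2.29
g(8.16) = -79.64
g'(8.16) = -18.57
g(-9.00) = -84.86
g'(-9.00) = 19.18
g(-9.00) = -84.86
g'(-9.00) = 19.18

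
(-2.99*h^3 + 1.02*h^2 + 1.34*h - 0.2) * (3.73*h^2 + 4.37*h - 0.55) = -11.1527*h^5 - 9.2617*h^4 + 11.1001*h^3 + 4.5488*h^2 - 1.611*h + 0.11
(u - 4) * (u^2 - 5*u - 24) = u^3 - 9*u^2 - 4*u + 96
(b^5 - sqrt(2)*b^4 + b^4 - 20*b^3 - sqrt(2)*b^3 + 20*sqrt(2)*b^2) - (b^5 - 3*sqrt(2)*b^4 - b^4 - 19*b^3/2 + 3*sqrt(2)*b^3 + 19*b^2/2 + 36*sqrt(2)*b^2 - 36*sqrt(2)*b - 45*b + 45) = 2*b^4 + 2*sqrt(2)*b^4 - 21*b^3/2 - 4*sqrt(2)*b^3 - 16*sqrt(2)*b^2 - 19*b^2/2 + 45*b + 36*sqrt(2)*b - 45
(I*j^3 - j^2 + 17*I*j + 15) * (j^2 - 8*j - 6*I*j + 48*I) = I*j^5 + 5*j^4 - 8*I*j^4 - 40*j^3 + 23*I*j^3 + 117*j^2 - 184*I*j^2 - 936*j - 90*I*j + 720*I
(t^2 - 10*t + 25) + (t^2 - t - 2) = 2*t^2 - 11*t + 23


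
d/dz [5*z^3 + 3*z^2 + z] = 15*z^2 + 6*z + 1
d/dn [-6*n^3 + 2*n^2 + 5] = 2*n*(2 - 9*n)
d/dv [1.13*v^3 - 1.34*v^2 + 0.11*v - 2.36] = 3.39*v^2 - 2.68*v + 0.11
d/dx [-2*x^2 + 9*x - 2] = 9 - 4*x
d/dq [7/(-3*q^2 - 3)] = 14*q/(3*(q^2 + 1)^2)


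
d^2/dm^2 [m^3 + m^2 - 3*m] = 6*m + 2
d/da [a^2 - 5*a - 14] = 2*a - 5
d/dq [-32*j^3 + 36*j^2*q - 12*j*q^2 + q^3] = 36*j^2 - 24*j*q + 3*q^2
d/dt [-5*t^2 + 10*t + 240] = 10 - 10*t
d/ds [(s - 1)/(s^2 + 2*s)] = (-s^2 + 2*s + 2)/(s^2*(s^2 + 4*s + 4))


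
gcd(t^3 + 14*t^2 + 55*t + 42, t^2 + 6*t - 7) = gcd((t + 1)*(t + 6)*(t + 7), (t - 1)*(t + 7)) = t + 7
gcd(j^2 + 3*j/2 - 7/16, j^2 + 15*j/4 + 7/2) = j + 7/4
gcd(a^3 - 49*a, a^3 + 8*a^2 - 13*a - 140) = a + 7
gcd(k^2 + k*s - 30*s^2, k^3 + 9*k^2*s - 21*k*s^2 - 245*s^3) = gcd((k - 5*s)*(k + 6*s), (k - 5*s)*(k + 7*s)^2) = -k + 5*s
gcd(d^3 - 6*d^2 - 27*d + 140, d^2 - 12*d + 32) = d - 4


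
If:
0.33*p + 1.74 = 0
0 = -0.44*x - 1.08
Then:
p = -5.27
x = -2.45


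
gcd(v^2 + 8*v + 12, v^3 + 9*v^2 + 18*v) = v + 6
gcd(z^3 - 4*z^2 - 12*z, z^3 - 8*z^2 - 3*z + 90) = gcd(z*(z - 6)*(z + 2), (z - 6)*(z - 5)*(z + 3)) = z - 6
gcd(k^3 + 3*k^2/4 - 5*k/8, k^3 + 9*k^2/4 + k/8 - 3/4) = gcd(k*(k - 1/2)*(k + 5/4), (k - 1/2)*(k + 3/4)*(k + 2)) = k - 1/2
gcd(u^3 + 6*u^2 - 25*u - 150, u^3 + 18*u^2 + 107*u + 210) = u^2 + 11*u + 30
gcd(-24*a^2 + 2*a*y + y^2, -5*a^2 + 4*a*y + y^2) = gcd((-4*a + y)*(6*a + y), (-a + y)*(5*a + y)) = 1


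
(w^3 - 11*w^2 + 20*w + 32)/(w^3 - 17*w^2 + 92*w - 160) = (w + 1)/(w - 5)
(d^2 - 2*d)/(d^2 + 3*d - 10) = d/(d + 5)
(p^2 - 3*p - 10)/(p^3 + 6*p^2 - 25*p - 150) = (p + 2)/(p^2 + 11*p + 30)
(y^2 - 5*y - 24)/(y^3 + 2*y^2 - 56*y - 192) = (y + 3)/(y^2 + 10*y + 24)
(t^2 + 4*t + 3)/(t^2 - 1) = (t + 3)/(t - 1)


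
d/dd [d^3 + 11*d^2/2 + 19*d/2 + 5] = 3*d^2 + 11*d + 19/2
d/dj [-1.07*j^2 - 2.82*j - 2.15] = -2.14*j - 2.82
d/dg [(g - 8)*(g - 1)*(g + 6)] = 3*g^2 - 6*g - 46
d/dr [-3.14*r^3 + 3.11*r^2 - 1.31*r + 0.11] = -9.42*r^2 + 6.22*r - 1.31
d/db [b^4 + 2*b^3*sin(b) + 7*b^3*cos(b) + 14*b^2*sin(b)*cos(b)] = b*(-7*b^2*sin(b) + 2*b^2*cos(b) + 4*b^2 + 6*b*sin(b) + 21*b*cos(b) + 14*b*cos(2*b) + 14*sin(2*b))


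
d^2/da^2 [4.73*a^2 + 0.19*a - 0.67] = 9.46000000000000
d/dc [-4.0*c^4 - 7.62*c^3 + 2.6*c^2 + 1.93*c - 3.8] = -16.0*c^3 - 22.86*c^2 + 5.2*c + 1.93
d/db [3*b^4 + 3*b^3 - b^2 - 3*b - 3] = 12*b^3 + 9*b^2 - 2*b - 3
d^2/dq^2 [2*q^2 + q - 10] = 4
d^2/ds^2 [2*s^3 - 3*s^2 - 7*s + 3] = 12*s - 6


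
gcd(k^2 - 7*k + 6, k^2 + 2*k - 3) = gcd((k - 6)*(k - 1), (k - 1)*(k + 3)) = k - 1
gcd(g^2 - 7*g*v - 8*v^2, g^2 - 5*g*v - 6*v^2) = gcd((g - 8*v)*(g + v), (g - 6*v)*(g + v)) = g + v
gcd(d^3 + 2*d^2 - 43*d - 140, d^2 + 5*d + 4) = d + 4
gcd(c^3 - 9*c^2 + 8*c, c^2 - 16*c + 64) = c - 8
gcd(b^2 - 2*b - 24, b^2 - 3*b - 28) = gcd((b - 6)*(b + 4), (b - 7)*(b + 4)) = b + 4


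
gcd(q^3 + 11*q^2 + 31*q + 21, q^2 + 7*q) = q + 7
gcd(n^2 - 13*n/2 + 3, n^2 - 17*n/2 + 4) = n - 1/2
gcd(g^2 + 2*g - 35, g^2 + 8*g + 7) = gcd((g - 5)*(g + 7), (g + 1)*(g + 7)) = g + 7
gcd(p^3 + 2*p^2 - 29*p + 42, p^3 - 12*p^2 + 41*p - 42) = p^2 - 5*p + 6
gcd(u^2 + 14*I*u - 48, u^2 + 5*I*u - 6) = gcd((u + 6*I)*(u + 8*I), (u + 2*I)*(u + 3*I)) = 1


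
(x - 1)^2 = x^2 - 2*x + 1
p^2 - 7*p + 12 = (p - 4)*(p - 3)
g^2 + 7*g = g*(g + 7)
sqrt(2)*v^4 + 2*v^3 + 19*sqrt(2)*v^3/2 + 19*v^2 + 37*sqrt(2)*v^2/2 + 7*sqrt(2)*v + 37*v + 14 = (v + 2)*(v + 7)*(v + sqrt(2))*(sqrt(2)*v + sqrt(2)/2)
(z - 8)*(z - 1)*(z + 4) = z^3 - 5*z^2 - 28*z + 32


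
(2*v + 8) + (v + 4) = 3*v + 12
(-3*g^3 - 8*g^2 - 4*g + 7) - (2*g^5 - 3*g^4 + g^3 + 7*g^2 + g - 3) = -2*g^5 + 3*g^4 - 4*g^3 - 15*g^2 - 5*g + 10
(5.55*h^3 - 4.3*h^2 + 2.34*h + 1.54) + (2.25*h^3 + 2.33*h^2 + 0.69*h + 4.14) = 7.8*h^3 - 1.97*h^2 + 3.03*h + 5.68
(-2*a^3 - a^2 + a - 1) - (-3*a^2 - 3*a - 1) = -2*a^3 + 2*a^2 + 4*a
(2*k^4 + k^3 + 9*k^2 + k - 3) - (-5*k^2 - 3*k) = 2*k^4 + k^3 + 14*k^2 + 4*k - 3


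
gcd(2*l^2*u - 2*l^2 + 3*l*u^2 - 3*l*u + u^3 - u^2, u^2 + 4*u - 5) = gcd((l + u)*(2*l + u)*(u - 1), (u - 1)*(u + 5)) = u - 1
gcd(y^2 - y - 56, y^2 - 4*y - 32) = y - 8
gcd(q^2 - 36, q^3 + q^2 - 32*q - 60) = q - 6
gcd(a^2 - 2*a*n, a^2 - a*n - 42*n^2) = 1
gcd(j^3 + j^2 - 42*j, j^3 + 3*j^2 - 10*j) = j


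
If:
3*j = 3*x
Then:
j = x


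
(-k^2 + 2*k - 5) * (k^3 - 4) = -k^5 + 2*k^4 - 5*k^3 + 4*k^2 - 8*k + 20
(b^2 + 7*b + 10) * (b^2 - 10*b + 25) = b^4 - 3*b^3 - 35*b^2 + 75*b + 250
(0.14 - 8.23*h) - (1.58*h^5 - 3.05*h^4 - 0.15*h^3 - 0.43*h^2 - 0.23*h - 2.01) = -1.58*h^5 + 3.05*h^4 + 0.15*h^3 + 0.43*h^2 - 8.0*h + 2.15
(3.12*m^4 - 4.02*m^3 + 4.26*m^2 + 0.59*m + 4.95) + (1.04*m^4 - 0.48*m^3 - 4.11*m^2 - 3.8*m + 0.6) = 4.16*m^4 - 4.5*m^3 + 0.149999999999999*m^2 - 3.21*m + 5.55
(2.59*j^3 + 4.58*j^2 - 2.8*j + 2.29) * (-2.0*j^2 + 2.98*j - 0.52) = -5.18*j^5 - 1.4418*j^4 + 17.9016*j^3 - 15.3056*j^2 + 8.2802*j - 1.1908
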